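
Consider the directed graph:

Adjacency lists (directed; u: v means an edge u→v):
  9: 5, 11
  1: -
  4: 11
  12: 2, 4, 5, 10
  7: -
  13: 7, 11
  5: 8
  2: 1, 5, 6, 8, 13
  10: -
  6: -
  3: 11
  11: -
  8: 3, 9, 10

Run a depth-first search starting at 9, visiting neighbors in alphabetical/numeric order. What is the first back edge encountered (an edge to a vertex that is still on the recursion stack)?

DFS from 9 (visiting neighbors in alphabetical/numeric order); mark gray on enter, black on exit:
9 gray
  5 gray
    8 gray
      3 gray
        11 gray
        11 black
      3 black
      8→9: 9 is gray → back edge
First back edge: 8 → 9.

8→9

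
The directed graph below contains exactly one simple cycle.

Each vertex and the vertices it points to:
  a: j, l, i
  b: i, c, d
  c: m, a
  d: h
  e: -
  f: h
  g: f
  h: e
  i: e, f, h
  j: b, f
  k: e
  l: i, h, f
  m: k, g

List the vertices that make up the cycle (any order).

a, b, c, j

DFS with gray/black marking from c:
c gray
  m gray
    k gray
      e gray
      e black
    k black
    g gray
      f gray
        h gray
          h→e: e black — skip
        h black
      f black
    g black
  m black
  a gray
    j gray
      b gray
        i gray
          i→e: e black — skip
          i→f: f black — skip
          i→h: h black — skip
        i black
        b→c: c is gray → back edge
Back edge closes the cycle c → a → j → b → c; its vertices are {a, b, c, j}.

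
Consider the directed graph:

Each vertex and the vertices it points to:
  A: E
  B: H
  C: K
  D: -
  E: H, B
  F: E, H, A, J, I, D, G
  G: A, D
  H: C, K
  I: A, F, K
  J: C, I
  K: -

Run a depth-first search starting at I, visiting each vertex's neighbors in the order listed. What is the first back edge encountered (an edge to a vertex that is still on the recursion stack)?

DFS from I (visiting each vertex's neighbors in the order listed); mark gray on enter, black on exit:
I gray
  A gray
    E gray
      H gray
        C gray
          K gray
          K black
        C black
        H→K: K black — skip
      H black
      B gray
        B→H: H black — skip
      B black
    E black
  A black
  F gray
    F→E: E black — skip
    F→H: H black — skip
    F→A: A black — skip
    J gray
      J→C: C black — skip
      J→I: I is gray → back edge
First back edge: J → I.

J→I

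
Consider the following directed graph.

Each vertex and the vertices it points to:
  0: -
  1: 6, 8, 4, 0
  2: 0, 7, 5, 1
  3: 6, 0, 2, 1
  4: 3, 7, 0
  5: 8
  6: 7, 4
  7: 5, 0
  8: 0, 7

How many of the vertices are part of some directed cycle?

8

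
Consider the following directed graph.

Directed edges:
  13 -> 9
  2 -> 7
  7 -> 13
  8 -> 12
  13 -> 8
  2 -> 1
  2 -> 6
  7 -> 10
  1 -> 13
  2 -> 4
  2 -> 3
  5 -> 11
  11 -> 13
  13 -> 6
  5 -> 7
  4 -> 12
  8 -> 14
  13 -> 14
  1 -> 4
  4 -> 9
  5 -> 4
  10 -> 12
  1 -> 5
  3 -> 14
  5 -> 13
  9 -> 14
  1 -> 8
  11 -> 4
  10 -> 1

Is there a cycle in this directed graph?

Yes

DFS with white/gray/black marking, starting from 4:
4 gray
  9 gray
    14 gray
    14 black
  9 black
  12 gray
  12 black
4 black
1 gray
  5 gray
    11 gray
      13 gray
        13→9: 9 black — skip
        8 gray
          8→12: 12 black — skip
          8→14: 14 black — skip
        8 black
        13→14: 14 black — skip
        6 gray
        6 black
      13 black
      11→4: 4 black — skip
    11 black
    5→13: 13 black — skip
    7 gray
      10 gray
        10→1: 1 is gray → back edge
Back edge found, so a cycle exists: 1 → 5 → 7 → 10 → 1.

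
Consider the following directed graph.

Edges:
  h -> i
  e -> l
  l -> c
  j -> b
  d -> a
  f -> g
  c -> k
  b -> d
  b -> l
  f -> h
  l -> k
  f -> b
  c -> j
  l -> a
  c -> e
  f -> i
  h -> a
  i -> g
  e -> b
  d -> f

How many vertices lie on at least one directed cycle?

A vertex is on a directed cycle iff it belongs to a strongly connected component of size ≥ 2 (or has a self-loop).
The vertices on cycles are {b, c, d, e, f, j, l} — 7 in total.

7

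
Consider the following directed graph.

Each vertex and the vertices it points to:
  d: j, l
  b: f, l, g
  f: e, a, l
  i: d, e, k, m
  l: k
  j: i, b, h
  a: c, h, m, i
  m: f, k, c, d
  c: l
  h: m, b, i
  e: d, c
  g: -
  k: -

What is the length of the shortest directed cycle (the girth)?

For each vertex v, BFS finds the shortest path from v back to v.
The shortest such closed walk is j → i → d → j, length 3.

3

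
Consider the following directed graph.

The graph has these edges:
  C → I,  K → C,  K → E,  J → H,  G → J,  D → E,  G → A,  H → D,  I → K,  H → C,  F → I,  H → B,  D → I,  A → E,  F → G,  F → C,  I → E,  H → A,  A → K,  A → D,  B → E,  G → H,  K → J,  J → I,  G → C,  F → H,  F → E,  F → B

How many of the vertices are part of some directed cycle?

A vertex is on a directed cycle iff it belongs to a strongly connected component of size ≥ 2 (or has a self-loop).
The vertices on cycles are {A, C, D, H, I, J, K} — 7 in total.

7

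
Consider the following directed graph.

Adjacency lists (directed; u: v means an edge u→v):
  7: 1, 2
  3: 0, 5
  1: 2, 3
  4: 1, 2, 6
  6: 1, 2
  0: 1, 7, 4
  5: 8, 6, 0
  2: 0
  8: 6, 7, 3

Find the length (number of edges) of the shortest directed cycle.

For each vertex v, BFS finds the shortest path from v back to v.
The shortest such closed walk is 3 → 0 → 1 → 3, length 3.

3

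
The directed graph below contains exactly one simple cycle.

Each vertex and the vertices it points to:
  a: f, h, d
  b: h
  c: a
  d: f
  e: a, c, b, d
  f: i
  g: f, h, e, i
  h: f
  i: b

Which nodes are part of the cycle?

b, f, h, i

DFS with gray/black marking from i:
i gray
  b gray
    h gray
      f gray
        f→i: i is gray → back edge
Back edge closes the cycle i → b → h → f → i; its vertices are {b, f, h, i}.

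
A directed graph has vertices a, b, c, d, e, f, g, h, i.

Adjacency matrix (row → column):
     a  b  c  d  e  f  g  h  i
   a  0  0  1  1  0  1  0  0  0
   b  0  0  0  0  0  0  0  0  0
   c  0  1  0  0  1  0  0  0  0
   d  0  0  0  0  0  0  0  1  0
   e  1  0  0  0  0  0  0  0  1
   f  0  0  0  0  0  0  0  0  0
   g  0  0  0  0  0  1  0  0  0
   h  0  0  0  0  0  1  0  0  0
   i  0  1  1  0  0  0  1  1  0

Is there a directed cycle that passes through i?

Yes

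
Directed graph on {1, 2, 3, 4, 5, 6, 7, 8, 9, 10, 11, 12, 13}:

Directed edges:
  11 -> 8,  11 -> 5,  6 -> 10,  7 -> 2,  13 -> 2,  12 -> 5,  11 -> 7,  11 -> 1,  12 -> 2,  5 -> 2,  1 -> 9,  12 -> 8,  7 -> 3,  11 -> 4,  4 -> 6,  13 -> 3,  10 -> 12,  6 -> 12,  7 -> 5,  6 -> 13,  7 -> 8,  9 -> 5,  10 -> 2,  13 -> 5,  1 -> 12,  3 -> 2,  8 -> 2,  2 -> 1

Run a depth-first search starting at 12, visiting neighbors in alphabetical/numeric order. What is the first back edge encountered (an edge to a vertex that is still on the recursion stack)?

5->2

DFS from 12 (visiting neighbors in alphabetical/numeric order); mark gray on enter, black on exit:
12 gray
  2 gray
    1 gray
      9 gray
        5 gray
          5→2: 2 is gray → back edge
First back edge: 5 → 2.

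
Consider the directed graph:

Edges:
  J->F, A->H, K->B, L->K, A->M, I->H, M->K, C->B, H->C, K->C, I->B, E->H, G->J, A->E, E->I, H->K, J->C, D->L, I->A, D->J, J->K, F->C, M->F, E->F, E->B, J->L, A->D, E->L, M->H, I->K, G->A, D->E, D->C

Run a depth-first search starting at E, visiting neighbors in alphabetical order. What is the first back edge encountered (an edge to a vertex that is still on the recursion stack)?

D->E

DFS from E (visiting neighbors in alphabetical order); mark gray on enter, black on exit:
E gray
  B gray
  B black
  F gray
    C gray
      C→B: B black — skip
    C black
  F black
  H gray
    H→C: C black — skip
    K gray
      K→B: B black — skip
      K→C: C black — skip
    K black
  H black
  I gray
    A gray
      D gray
        D→C: C black — skip
        D→E: E is gray → back edge
First back edge: D → E.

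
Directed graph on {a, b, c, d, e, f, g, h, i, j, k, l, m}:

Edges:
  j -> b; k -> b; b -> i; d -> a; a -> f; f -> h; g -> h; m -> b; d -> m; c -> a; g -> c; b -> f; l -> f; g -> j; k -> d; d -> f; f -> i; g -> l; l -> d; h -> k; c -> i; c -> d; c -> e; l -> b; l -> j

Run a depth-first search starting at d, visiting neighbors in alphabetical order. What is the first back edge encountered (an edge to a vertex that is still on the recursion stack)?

b→f

DFS from d (visiting neighbors in alphabetical order); mark gray on enter, black on exit:
d gray
  a gray
    f gray
      h gray
        k gray
          b gray
            b→f: f is gray → back edge
First back edge: b → f.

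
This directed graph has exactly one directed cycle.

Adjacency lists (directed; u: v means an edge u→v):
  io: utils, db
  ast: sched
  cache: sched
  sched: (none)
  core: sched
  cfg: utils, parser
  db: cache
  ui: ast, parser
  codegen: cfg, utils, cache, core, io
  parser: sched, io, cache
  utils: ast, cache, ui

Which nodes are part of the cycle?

DFS with gray/black marking from io:
io gray
  utils gray
    ast gray
      sched gray
      sched black
    ast black
    cache gray
      cache→sched: sched black — skip
    cache black
    ui gray
      ui→ast: ast black — skip
      parser gray
        parser→sched: sched black — skip
        parser→io: io is gray → back edge
Back edge closes the cycle io → utils → ui → parser → io; its vertices are {io, ui, utils, parser}.

io, ui, utils, parser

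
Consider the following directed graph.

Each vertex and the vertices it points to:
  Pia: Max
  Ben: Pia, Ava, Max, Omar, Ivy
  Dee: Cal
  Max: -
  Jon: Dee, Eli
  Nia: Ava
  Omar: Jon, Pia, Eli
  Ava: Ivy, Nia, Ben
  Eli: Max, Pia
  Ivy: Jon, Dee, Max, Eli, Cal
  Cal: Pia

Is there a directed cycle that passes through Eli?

No

Eli lies on a cycle iff there is a path from Eli back to itself.
Exploring from Eli, it never reaches itself; equivalently, its strongly connected component is a singleton.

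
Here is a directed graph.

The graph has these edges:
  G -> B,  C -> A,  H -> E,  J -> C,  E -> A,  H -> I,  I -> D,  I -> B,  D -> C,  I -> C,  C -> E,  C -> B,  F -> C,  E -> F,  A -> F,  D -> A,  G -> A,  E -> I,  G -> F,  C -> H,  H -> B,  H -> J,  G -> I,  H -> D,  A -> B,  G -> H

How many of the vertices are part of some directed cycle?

A vertex is on a directed cycle iff it belongs to a strongly connected component of size ≥ 2 (or has a self-loop).
The vertices on cycles are {A, C, D, E, F, H, I, J} — 8 in total.

8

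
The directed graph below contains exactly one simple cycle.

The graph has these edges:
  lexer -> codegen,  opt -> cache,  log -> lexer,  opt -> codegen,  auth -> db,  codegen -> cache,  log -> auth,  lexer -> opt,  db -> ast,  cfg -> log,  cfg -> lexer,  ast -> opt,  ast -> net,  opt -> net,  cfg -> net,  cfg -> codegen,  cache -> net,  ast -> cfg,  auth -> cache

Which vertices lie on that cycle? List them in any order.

db, ast, cfg, log, auth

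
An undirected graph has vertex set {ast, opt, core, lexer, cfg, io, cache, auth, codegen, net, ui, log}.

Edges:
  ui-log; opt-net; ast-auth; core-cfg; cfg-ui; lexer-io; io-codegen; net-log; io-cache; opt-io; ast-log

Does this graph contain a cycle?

No

DFS, tracking each vertex's parent; an edge to a visited non-parent vertex closes a cycle.
Start from opt:
visit opt (parent –)
  visit io (parent opt)
    visit codegen (parent io)
      codegen–io: parent, skip
    io–opt: parent, skip
    visit cache (parent io)
      cache–io: parent, skip
    visit lexer (parent io)
      lexer–io: parent, skip
  visit net (parent opt)
    visit log (parent net)
      visit ast (parent log)
        visit auth (parent ast)
          auth–ast: parent, skip
        ast–log: parent, skip
      visit ui (parent log)
        ui–log: parent, skip
        visit cfg (parent ui)
          visit core (parent cfg)
            core–cfg: parent, skip
          cfg–ui: parent, skip
      log–net: parent, skip
    net–opt: parent, skip
No non-parent visited neighbor found — the graph is a forest.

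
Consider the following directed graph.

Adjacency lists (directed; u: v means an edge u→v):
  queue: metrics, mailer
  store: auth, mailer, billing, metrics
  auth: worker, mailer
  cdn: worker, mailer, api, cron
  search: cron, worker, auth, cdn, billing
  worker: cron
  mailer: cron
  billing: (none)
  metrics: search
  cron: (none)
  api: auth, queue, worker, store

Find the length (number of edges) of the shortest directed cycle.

For each vertex v, BFS finds the shortest path from v back to v.
The shortest such closed walk is api → store → metrics → search → cdn → api, length 5.

5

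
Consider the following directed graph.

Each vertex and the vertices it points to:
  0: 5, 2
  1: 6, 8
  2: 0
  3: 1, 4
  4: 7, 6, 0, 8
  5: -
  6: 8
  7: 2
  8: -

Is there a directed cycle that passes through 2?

Yes

2 is on a cycle iff 2 can reach itself via ≥1 edge.
2 → 0 → 2 — yes.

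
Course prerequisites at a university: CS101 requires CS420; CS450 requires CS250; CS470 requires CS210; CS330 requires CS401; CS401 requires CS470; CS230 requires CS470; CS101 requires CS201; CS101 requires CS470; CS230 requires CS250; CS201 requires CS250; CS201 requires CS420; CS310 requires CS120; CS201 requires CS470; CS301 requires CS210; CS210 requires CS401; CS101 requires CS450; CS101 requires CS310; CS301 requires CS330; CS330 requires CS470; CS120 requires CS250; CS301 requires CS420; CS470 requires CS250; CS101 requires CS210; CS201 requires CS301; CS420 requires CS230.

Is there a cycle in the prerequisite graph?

Yes

DFS with white/gray/black marking, starting from CS120:
CS120 gray
  CS250 gray
  CS250 black
CS120 black
CS310 gray
  CS310→CS120: CS120 black — skip
CS310 black
CS420 gray
  CS230 gray
    CS470 gray
      CS210 gray
        CS401 gray
          CS401→CS470: CS470 is gray → back edge
Back edge found, so a cycle exists: CS470 → CS210 → CS401 → CS470.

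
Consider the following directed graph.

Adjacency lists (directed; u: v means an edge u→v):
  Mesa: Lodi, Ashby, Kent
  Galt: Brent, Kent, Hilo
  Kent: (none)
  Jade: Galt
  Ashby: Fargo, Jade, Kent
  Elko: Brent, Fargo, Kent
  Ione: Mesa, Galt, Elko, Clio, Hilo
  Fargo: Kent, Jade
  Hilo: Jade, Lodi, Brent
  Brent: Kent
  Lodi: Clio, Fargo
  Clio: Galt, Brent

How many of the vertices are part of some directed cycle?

6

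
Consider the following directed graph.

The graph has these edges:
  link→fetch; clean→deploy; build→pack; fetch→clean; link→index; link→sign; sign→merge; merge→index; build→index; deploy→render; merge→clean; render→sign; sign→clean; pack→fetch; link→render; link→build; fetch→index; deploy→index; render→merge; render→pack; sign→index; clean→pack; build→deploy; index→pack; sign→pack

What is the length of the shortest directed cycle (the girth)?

3

For each vertex v, BFS finds the shortest path from v back to v.
The shortest such closed walk is fetch → index → pack → fetch, length 3.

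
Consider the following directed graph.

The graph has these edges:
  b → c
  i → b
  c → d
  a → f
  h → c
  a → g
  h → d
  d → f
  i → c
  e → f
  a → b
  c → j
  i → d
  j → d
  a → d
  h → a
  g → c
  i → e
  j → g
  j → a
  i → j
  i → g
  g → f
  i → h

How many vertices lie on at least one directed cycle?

5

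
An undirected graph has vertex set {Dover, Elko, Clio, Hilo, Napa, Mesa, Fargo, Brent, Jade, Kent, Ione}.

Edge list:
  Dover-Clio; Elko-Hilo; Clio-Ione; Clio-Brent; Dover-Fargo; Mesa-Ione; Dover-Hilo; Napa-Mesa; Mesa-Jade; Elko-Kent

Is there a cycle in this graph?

DFS, tracking each vertex's parent; an edge to a visited non-parent vertex closes a cycle.
Start from Brent:
visit Brent (parent –)
  visit Clio (parent Brent)
    visit Ione (parent Clio)
      Ione–Clio: parent, skip
      visit Mesa (parent Ione)
        visit Jade (parent Mesa)
          Jade–Mesa: parent, skip
        Mesa–Ione: parent, skip
        visit Napa (parent Mesa)
          Napa–Mesa: parent, skip
    visit Dover (parent Clio)
      visit Fargo (parent Dover)
        Fargo–Dover: parent, skip
      Dover–Clio: parent, skip
      visit Hilo (parent Dover)
        visit Elko (parent Hilo)
          Elko–Hilo: parent, skip
          visit Kent (parent Elko)
            Kent–Elko: parent, skip
        Hilo–Dover: parent, skip
    Clio–Brent: parent, skip
No non-parent visited neighbor found — the graph is a forest.

No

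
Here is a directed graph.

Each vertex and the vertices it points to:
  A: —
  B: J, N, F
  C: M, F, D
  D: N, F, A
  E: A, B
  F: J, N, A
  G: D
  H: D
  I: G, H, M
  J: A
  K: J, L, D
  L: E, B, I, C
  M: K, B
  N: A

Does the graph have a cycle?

Yes

DFS with white/gray/black marking, starting from A:
A gray
A black
B gray
  J gray
    J→A: A black — skip
  J black
  N gray
    N→A: A black — skip
  N black
  F gray
    F→J: J black — skip
    F→N: N black — skip
    F→A: A black — skip
  F black
B black
C gray
  M gray
    K gray
      K→J: J black — skip
      L gray
        E gray
          E→A: A black — skip
          E→B: B black — skip
        E black
        L→B: B black — skip
        I gray
          G gray
            D gray
              D→N: N black — skip
              D→F: F black — skip
              D→A: A black — skip
            D black
          G black
          H gray
            H→D: D black — skip
          H black
          I→M: M is gray → back edge
Back edge found, so a cycle exists: M → K → L → I → M.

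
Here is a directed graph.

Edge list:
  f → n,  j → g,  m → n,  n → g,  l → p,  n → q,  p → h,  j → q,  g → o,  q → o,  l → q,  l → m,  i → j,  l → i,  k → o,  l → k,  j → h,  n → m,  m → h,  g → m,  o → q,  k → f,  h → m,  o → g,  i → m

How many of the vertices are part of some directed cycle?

6

A vertex is on a directed cycle iff it belongs to a strongly connected component of size ≥ 2 (or has a self-loop).
The vertices on cycles are {g, h, m, n, o, q} — 6 in total.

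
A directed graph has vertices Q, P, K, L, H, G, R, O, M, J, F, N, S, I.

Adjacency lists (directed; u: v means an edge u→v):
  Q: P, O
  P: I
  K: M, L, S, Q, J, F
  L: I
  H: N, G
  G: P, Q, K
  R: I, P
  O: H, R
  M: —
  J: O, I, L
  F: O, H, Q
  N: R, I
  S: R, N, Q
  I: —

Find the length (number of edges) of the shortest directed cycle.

4

For each vertex v, BFS finds the shortest path from v back to v.
The shortest such closed walk is K → F → H → G → K, length 4.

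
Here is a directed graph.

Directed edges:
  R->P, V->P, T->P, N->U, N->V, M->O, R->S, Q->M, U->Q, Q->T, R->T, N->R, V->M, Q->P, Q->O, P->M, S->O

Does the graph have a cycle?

No

DFS with white/gray/black marking, starting from T:
T gray
  P gray
    M gray
      O gray
      O black
    M black
  P black
T black
N gray
  R gray
    R→P: P black — skip
    R→T: T black — skip
    S gray
      S→O: O black — skip
    S black
  R black
  U gray
    Q gray
      Q→P: P black — skip
      Q→M: M black — skip
      Q→O: O black — skip
      Q→T: T black — skip
    Q black
  U black
  V gray
    V→P: P black — skip
    V→M: M black — skip
  V black
N black
Every edge goes to a white or black vertex — no back edge, so the graph is acyclic.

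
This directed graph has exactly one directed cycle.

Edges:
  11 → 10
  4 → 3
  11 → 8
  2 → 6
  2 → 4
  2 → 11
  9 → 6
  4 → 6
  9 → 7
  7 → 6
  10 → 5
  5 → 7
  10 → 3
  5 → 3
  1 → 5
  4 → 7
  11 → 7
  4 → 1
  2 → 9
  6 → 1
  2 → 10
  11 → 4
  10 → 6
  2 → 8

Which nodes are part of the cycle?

1, 5, 6, 7

DFS with gray/black marking from 5:
5 gray
  3 gray
  3 black
  7 gray
    6 gray
      1 gray
        1→5: 5 is gray → back edge
Back edge closes the cycle 5 → 7 → 6 → 1 → 5; its vertices are {1, 5, 6, 7}.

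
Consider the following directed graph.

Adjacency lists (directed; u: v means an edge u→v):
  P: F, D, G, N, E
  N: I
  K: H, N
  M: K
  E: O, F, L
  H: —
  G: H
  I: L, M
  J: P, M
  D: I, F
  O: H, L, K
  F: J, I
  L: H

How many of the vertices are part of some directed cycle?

9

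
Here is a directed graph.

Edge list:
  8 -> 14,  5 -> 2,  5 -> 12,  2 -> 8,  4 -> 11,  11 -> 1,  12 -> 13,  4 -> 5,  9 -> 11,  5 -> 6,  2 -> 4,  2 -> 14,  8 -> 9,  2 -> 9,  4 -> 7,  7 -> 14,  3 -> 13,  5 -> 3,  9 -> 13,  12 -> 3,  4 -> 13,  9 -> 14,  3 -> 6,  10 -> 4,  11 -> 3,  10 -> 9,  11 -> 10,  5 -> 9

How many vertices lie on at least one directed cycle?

A vertex is on a directed cycle iff it belongs to a strongly connected component of size ≥ 2 (or has a self-loop).
The vertices on cycles are {2, 4, 5, 8, 9, 10, 11} — 7 in total.

7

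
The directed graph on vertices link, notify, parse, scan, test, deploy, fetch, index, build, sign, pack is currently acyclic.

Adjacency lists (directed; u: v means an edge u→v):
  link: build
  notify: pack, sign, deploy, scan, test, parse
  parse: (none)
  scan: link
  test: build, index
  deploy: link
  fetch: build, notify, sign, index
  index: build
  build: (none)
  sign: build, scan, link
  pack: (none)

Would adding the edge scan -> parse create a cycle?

No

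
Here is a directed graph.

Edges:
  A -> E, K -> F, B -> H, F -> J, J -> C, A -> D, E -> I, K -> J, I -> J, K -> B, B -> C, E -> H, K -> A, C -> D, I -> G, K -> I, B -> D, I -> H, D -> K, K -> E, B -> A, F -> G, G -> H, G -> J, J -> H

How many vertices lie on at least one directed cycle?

10

A vertex is on a directed cycle iff it belongs to a strongly connected component of size ≥ 2 (or has a self-loop).
The vertices on cycles are {A, B, C, D, E, F, G, I, J, K} — 10 in total.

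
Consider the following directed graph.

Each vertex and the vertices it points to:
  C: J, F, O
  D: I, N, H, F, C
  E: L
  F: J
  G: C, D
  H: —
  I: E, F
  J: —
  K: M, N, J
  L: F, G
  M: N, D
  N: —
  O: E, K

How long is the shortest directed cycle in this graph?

5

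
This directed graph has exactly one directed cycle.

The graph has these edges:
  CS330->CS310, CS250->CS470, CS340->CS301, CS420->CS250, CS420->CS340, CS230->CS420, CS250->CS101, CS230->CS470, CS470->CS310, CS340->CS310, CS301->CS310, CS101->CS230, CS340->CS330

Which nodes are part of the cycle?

CS101, CS230, CS250, CS420

DFS with gray/black marking from CS230:
CS230 gray
  CS420 gray
    CS340 gray
      CS301 gray
        CS310 gray
        CS310 black
      CS301 black
      CS340→CS310: CS310 black — skip
      CS330 gray
        CS330→CS310: CS310 black — skip
      CS330 black
    CS340 black
    CS250 gray
      CS470 gray
        CS470→CS310: CS310 black — skip
      CS470 black
      CS101 gray
        CS101→CS230: CS230 is gray → back edge
Back edge closes the cycle CS230 → CS420 → CS250 → CS101 → CS230; its vertices are {CS101, CS230, CS250, CS420}.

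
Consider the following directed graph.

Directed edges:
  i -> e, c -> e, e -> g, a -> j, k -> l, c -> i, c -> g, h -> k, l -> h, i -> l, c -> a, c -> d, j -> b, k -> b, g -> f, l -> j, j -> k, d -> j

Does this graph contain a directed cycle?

Yes

DFS with white/gray/black marking, starting from l:
l gray
  h gray
    k gray
      k→l: l is gray → back edge
Back edge found, so a cycle exists: l → h → k → l.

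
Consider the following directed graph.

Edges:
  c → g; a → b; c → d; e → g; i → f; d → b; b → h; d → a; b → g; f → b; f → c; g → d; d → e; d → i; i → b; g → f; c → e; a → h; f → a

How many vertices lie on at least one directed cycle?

8

A vertex is on a directed cycle iff it belongs to a strongly connected component of size ≥ 2 (or has a self-loop).
The vertices on cycles are {a, b, c, d, e, f, g, i} — 8 in total.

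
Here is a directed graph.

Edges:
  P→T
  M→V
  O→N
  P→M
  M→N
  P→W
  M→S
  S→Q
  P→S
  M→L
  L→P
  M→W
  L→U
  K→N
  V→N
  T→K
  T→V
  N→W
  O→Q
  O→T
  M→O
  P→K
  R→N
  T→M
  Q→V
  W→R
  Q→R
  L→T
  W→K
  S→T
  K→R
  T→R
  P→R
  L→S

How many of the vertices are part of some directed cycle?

10

A vertex is on a directed cycle iff it belongs to a strongly connected component of size ≥ 2 (or has a self-loop).
The vertices on cycles are {K, L, M, N, O, P, R, S, T, W} — 10 in total.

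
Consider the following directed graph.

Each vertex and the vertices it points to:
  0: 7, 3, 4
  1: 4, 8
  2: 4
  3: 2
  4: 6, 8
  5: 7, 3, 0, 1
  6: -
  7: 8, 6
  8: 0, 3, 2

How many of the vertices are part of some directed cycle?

6

A vertex is on a directed cycle iff it belongs to a strongly connected component of size ≥ 2 (or has a self-loop).
The vertices on cycles are {0, 2, 3, 4, 7, 8} — 6 in total.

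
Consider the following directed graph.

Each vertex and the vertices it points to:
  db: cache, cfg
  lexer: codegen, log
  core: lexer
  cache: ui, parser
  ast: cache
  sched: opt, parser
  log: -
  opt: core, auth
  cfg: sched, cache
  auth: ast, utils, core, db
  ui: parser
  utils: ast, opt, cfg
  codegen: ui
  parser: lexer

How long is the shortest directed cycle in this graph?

3

For each vertex v, BFS finds the shortest path from v back to v.
The shortest such closed walk is opt → auth → utils → opt, length 3.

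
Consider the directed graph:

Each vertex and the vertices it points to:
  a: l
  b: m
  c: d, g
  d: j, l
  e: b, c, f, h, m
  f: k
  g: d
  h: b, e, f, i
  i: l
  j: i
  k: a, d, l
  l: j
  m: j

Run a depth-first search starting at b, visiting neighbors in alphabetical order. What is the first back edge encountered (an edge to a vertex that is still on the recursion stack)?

DFS from b (visiting neighbors in alphabetical order); mark gray on enter, black on exit:
b gray
  m gray
    j gray
      i gray
        l gray
          l→j: j is gray → back edge
First back edge: l → j.

l->j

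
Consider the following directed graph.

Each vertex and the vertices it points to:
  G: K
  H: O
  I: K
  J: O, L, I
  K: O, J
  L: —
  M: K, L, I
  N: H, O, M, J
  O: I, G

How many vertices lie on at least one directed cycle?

5

A vertex is on a directed cycle iff it belongs to a strongly connected component of size ≥ 2 (or has a self-loop).
The vertices on cycles are {G, I, J, K, O} — 5 in total.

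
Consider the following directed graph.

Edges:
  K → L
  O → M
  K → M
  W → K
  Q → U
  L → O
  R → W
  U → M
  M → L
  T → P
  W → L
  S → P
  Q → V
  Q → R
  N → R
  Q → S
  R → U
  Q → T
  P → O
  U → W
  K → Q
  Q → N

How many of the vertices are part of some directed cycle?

A vertex is on a directed cycle iff it belongs to a strongly connected component of size ≥ 2 (or has a self-loop).
The vertices on cycles are {K, L, M, N, O, Q, R, U, W} — 9 in total.

9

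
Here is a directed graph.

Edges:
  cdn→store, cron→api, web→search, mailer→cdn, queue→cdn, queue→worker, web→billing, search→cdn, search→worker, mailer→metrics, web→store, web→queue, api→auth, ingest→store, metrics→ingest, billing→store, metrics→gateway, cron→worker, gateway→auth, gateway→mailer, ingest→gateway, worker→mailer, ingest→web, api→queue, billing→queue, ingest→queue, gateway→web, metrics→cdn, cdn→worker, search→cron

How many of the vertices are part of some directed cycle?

A vertex is on a directed cycle iff it belongs to a strongly connected component of size ≥ 2 (or has a self-loop).
The vertices on cycles are {api, cdn, web, cron, queue, ingest, mailer, search, worker, billing, gateway, metrics} — 12 in total.

12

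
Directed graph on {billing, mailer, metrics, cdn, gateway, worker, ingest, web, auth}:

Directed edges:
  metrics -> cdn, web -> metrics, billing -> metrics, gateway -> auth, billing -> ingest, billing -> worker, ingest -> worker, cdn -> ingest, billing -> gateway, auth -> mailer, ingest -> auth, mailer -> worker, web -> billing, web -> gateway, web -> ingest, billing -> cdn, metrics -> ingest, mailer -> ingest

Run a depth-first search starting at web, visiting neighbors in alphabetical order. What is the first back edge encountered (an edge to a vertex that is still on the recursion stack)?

mailer→ingest

DFS from web (visiting neighbors in alphabetical order); mark gray on enter, black on exit:
web gray
  billing gray
    cdn gray
      ingest gray
        auth gray
          mailer gray
            mailer→ingest: ingest is gray → back edge
First back edge: mailer → ingest.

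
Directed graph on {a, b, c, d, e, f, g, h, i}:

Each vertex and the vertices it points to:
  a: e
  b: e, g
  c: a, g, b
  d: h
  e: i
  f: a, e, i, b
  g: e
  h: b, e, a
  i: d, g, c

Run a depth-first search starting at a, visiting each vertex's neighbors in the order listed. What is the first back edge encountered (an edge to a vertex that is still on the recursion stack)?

b->e

DFS from a (visiting each vertex's neighbors in the order listed); mark gray on enter, black on exit:
a gray
  e gray
    i gray
      d gray
        h gray
          b gray
            b→e: e is gray → back edge
First back edge: b → e.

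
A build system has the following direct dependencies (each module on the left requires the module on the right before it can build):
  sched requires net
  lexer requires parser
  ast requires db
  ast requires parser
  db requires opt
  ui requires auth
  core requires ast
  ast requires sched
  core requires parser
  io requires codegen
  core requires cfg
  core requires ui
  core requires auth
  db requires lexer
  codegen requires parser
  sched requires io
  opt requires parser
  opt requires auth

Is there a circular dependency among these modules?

DFS with white/gray/black marking, starting from ast:
ast gray
  sched gray
    io gray
      codegen gray
        parser gray
        parser black
      codegen black
    io black
    net gray
    net black
  sched black
  ast→parser: parser black — skip
  db gray
    opt gray
      opt→parser: parser black — skip
      auth gray
      auth black
    opt black
    lexer gray
      lexer→parser: parser black — skip
    lexer black
  db black
ast black
ui gray
  ui→auth: auth black — skip
ui black
cfg gray
cfg black
core gray
  core→ui: ui black — skip
  core→ast: ast black — skip
  core→cfg: cfg black — skip
  core→parser: parser black — skip
  core→auth: auth black — skip
core black
Every edge goes to a white or black vertex — no back edge, so the graph is acyclic.

No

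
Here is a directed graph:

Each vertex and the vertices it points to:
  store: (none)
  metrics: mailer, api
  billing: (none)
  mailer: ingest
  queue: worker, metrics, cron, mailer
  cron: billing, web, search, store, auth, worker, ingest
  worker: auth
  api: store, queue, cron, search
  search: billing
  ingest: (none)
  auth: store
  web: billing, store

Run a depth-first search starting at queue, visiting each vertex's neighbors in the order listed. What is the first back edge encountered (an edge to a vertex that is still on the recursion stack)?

api→queue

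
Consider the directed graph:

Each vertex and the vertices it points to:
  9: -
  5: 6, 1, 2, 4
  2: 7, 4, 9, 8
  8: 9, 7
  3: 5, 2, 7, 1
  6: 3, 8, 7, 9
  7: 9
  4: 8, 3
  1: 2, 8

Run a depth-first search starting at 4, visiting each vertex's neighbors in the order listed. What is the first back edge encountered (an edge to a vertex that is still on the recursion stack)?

6→3

DFS from 4 (visiting each vertex's neighbors in the order listed); mark gray on enter, black on exit:
4 gray
  8 gray
    9 gray
    9 black
    7 gray
      7→9: 9 black — skip
    7 black
  8 black
  3 gray
    5 gray
      6 gray
        6→3: 3 is gray → back edge
First back edge: 6 → 3.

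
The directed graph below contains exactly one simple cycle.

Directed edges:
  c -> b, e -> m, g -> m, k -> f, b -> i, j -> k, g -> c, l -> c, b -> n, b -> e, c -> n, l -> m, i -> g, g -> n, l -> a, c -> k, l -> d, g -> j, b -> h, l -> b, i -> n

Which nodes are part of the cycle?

b, c, g, i

DFS with gray/black marking from b:
b gray
  h gray
  h black
  i gray
    n gray
    n black
    g gray
      m gray
      m black
      c gray
        c→n: n black — skip
        k gray
          f gray
          f black
        k black
        c→b: b is gray → back edge
Back edge closes the cycle b → i → g → c → b; its vertices are {b, c, g, i}.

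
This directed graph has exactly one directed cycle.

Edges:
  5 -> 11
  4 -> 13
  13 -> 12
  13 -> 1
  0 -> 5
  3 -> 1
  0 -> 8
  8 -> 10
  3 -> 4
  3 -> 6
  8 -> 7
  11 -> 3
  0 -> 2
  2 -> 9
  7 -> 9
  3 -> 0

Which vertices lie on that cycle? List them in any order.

0, 3, 5, 11

DFS with gray/black marking from 3:
3 gray
  1 gray
  1 black
  0 gray
    5 gray
      11 gray
        11→3: 3 is gray → back edge
Back edge closes the cycle 3 → 0 → 5 → 11 → 3; its vertices are {0, 3, 5, 11}.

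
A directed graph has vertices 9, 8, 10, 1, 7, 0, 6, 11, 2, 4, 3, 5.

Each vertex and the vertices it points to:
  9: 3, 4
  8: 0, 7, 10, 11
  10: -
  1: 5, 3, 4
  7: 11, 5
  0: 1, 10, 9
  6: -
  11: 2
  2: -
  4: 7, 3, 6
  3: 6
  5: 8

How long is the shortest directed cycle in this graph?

3

For each vertex v, BFS finds the shortest path from v back to v.
The shortest such closed walk is 8 → 7 → 5 → 8, length 3.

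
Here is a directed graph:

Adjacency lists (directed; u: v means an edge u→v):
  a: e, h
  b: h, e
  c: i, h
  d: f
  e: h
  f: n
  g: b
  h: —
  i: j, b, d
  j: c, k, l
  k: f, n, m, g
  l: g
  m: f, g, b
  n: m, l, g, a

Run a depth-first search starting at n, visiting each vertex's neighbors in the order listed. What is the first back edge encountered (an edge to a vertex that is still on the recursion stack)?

DFS from n (visiting each vertex's neighbors in the order listed); mark gray on enter, black on exit:
n gray
  m gray
    f gray
      f→n: n is gray → back edge
First back edge: f → n.

f→n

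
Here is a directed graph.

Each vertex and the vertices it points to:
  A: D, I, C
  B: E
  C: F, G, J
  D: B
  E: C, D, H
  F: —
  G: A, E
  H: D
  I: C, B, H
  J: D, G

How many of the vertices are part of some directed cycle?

9

A vertex is on a directed cycle iff it belongs to a strongly connected component of size ≥ 2 (or has a self-loop).
The vertices on cycles are {A, B, C, D, E, G, H, I, J} — 9 in total.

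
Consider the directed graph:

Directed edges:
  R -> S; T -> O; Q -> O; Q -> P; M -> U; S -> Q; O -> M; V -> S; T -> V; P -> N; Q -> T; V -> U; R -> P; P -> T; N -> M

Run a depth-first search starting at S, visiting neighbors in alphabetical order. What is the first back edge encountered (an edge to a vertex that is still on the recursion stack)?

V→S

DFS from S (visiting neighbors in alphabetical order); mark gray on enter, black on exit:
S gray
  Q gray
    O gray
      M gray
        U gray
        U black
      M black
    O black
    P gray
      N gray
        N→M: M black — skip
      N black
      T gray
        T→O: O black — skip
        V gray
          V→S: S is gray → back edge
First back edge: V → S.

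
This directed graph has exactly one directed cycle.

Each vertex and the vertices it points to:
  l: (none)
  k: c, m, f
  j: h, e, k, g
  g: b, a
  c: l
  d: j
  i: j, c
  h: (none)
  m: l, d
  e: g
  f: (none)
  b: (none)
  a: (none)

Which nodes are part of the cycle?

DFS with gray/black marking from j:
j gray
  h gray
  h black
  e gray
    g gray
      b gray
      b black
      a gray
      a black
    g black
  e black
  k gray
    c gray
      l gray
      l black
    c black
    m gray
      m→l: l black — skip
      d gray
        d→j: j is gray → back edge
Back edge closes the cycle j → k → m → d → j; its vertices are {d, j, k, m}.

d, j, k, m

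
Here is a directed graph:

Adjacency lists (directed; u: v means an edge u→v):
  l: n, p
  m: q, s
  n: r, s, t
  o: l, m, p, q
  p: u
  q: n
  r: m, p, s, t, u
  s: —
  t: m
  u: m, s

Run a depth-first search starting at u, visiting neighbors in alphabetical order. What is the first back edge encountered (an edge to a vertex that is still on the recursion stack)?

r→m

DFS from u (visiting neighbors in alphabetical order); mark gray on enter, black on exit:
u gray
  m gray
    q gray
      n gray
        r gray
          r→m: m is gray → back edge
First back edge: r → m.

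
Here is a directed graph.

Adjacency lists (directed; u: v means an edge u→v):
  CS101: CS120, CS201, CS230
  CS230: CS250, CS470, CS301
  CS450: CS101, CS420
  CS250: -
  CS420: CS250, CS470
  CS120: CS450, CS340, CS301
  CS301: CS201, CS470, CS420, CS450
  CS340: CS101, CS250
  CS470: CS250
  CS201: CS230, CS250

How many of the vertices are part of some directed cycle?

A vertex is on a directed cycle iff it belongs to a strongly connected component of size ≥ 2 (or has a self-loop).
The vertices on cycles are {CS101, CS120, CS201, CS230, CS301, CS340, CS450} — 7 in total.

7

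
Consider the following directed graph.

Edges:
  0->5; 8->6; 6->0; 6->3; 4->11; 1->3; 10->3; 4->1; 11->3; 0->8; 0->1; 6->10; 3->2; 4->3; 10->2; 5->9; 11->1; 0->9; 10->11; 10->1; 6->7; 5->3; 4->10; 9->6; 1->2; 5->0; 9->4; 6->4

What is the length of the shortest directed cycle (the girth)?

For each vertex v, BFS finds the shortest path from v back to v.
The shortest such closed walk is 0 → 5 → 0, length 2.

2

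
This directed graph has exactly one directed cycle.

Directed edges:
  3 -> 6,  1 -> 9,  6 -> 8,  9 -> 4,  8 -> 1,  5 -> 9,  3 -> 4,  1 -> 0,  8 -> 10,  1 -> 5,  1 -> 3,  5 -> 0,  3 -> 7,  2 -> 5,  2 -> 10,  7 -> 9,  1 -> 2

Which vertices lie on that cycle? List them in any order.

1, 3, 6, 8

DFS with gray/black marking from 1:
1 gray
  5 gray
    0 gray
    0 black
    9 gray
      4 gray
      4 black
    9 black
  5 black
  3 gray
    6 gray
      8 gray
        8→1: 1 is gray → back edge
Back edge closes the cycle 1 → 3 → 6 → 8 → 1; its vertices are {1, 3, 6, 8}.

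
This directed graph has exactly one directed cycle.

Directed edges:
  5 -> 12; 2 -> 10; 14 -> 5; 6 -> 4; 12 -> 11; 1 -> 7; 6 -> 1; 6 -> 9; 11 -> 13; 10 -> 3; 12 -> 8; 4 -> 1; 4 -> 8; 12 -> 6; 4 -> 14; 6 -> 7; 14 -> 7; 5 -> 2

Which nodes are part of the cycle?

DFS with gray/black marking from 5:
5 gray
  12 gray
    6 gray
      1 gray
        7 gray
        7 black
      1 black
      4 gray
        4→1: 1 black — skip
        14 gray
          14→7: 7 black — skip
          14→5: 5 is gray → back edge
Back edge closes the cycle 5 → 12 → 6 → 4 → 14 → 5; its vertices are {4, 5, 6, 12, 14}.

4, 5, 6, 12, 14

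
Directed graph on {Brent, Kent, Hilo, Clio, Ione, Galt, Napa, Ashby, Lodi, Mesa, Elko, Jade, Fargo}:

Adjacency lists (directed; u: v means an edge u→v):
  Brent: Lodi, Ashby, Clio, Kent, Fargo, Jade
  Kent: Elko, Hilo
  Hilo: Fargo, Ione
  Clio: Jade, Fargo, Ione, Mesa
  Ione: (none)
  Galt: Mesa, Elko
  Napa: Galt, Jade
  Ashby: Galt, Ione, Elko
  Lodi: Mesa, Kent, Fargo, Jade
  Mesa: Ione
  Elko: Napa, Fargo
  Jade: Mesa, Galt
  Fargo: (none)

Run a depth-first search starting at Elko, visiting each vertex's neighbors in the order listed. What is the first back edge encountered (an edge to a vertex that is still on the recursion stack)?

DFS from Elko (visiting each vertex's neighbors in the order listed); mark gray on enter, black on exit:
Elko gray
  Napa gray
    Galt gray
      Mesa gray
        Ione gray
        Ione black
      Mesa black
      Galt→Elko: Elko is gray → back edge
First back edge: Galt → Elko.

Galt→Elko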